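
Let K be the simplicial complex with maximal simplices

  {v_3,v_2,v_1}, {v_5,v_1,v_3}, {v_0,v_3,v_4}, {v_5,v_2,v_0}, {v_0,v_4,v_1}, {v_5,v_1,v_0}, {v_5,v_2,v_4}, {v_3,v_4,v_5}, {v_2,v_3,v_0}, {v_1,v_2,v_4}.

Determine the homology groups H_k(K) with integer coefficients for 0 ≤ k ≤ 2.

H_0 ≅ Z,  H_1 ≅ Z/2,  H_2 = 0.

Take the total order v_0 < v_1 < v_2 < v_3 < v_4 < v_5 on the vertex set. Then K (dimension 2) consists of the simplices:

  0-simplices (6): [v_0], [v_1], [v_2], [v_3], [v_4], [v_5]
  1-simplices (15): (15 of them)
  2-simplices (10): [v_0,v_1,v_4], [v_0,v_1,v_5], [v_0,v_2,v_3], [v_0,v_2,v_5], [v_0,v_3,v_4], [v_1,v_2,v_3], [v_1,v_2,v_4], [v_1,v_3,v_5], [v_2,v_4,v_5], [v_3,v_4,v_5]

so the chain groups are C_0 ≅ Z^6, C_1 ≅ Z^15, C_2 ≅ Z^10.

∂_1: C_1 → C_0 is given by ∂[p,q] = [q] − [p].
The 6×15 boundary matrix has rank 5 and Smith normal form diag(1,1,1,1,1).

The boundary map ∂_2: C_2 → C_1 acts by ∂[p,q,r] = [q,r] − [p,r] + [p,q]. For instance
  ∂[v_3,v_4,v_5] = [v_4,v_5] − [v_3,v_5] + [v_3,v_4],
  ∂[v_2,v_4,v_5] = [v_4,v_5] − [v_2,v_5] + [v_2,v_4].
This gives a 15×10 integer matrix of rank 10; reducing to Smith normal form yields diagonal entries (1,1,1,1,1,1,1,1,1,2).

Computing H_k = (kernel of ∂_k) / (image of ∂_{k+1}):

  H_0: rank C_0 − rank ∂_1 = 6 − 5 = 1, and the invariant factors of ∂_1 are all 1, so H_0 ≅ Z.
  H_1: rank ker ∂_1 − rank ∂_2 = (15 − 5) − 10 = 0, and ∂_2 has invariant factor 2 > 1, so H_1 ≅ Z/2.
  H_2: rank ker ∂_2 − rank ∂_3 = (10 − 10) − 0 = 0, and there is no ∂_3, so H_2 ≅ 0.

(K is a triangulation of the real projective plane RP^2.)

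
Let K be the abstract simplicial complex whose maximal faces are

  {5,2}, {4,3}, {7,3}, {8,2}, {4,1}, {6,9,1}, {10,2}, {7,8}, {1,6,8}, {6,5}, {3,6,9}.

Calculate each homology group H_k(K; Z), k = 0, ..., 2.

K has 10 vertices, 15 edges, 3 triangles.
rank ∂_0 = 0, rank ∂_1 = 9 ⇒ b_0 = 10 − 0 − 9 = 1; all invariant factors of ∂_1 are 1 so no torsion. So H_0 ≅ Z.
rank ∂_1 = 9, rank ∂_2 = 3 ⇒ b_1 = 15 − 9 − 3 = 3; all invariant factors of ∂_2 are 1 so no torsion. So H_1 ≅ Z^3.
rank ∂_2 = 3, rank ∂_3 = 0 ⇒ b_2 = 3 − 3 − 0 = 0. So H_2 ≅ 0.

H_0 = Z,  H_1 = Z^3,  H_2 = 0.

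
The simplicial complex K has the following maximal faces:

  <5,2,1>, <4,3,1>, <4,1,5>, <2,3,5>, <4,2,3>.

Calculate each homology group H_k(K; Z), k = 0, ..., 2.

Take the total order 1 < 2 < 3 < 4 < 5 on the vertex set. Then K (dimension 2) consists of the simplices:

  0-simplices (5): [1], [2], [3], [4], [5]
  1-simplices (10): [1,2], [1,3], [1,4], [1,5], [2,3], [2,4], [2,5], [3,4], [3,5], [4,5]
  2-simplices (5): [1,2,5], [1,3,4], [1,4,5], [2,3,4], [2,3,5]

giving chain groups C_0 ≅ Z^5, C_1 ≅ Z^10, C_2 ≅ Z^5.

Boundary ∂_1: C_1 → C_0 sends each edge [p,q] (with p < q) to q − p.
The resulting 5×10 matrix has rank 4, and its Smith normal form has invariant factors (1,1,1,1).

∂_2: C_2 → C_1 sends each 2-simplex [p,q,r] to [q,r] − [p,r] + [p,q]. For instance
  ∂[2,3,5] = [3,5] − [2,5] + [2,3],
  ∂[1,2,5] = [2,5] − [1,5] + [1,2].
As a 10×5 matrix over Z this has rank 5, with invariant factors (1,1,1,1,1).

From H_k ≅ ker(∂_k) / im(∂_{k+1}) we obtain:

  H_0: rank C_0 − rank ∂_1 = 5 − 4 = 1, and the invariant factors of ∂_1 are all 1, so H_0 ≅ Z.
  H_1: rank ker ∂_1 − rank ∂_2 = (10 − 4) − 5 = 1, and the invariant factors of ∂_2 are all 1, so H_1 ≅ Z.
  H_2: rank ker ∂_2 − rank ∂_3 = (5 − 5) − 0 = 0, and there is no ∂_3, so H_2 ≅ 0.

H_0 = Z,  H_1 = Z,  H_2 = 0.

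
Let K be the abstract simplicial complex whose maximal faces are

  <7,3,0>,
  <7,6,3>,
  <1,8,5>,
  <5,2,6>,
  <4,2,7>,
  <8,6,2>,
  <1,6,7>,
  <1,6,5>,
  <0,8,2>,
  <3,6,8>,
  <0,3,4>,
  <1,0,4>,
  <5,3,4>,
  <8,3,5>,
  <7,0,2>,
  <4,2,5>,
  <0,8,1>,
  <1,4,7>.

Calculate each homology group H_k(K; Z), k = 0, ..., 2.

H_0 = Z,  H_1 = Z × Z/2,  H_2 = 0.

Take the total order 0 < 1 < 2 < 3 < 4 < 5 < 6 < 7 < 8 on the vertex set. Then K (dimension 2) consists of the simplices:

  0-simplices (9): [0], [1], [2], [3], [4], [5], [6], [7], [8]
  1-simplices (27): (27 of them)
  2-simplices (18): [0,1,4], [0,1,8], [0,2,7], [0,2,8], [0,3,4], [0,3,7], [1,4,7], [1,5,6], [1,5,8], [1,6,7], [2,4,5], [2,4,7], [2,5,6], [2,6,8], [3,4,5], [3,5,8], [3,6,7], [3,6,8]

Hence C_0 ≅ Z^9, C_1 ≅ Z^27, C_2 ≅ Z^18.

∂_1: C_1 → C_0 sends each edge [p,q] (with p < q) to q − p. For instance
  ∂[6,8] = [8] − [6].
The 9×27 boundary matrix has rank 8 and Smith normal form diag(1,1,1,1,1,1,1,1).

The boundary map ∂_2: C_2 → C_1 maps a triangle to the signed sum of its edges. For instance
  ∂[3,6,8] = [6,8] − [3,8] + [3,6],
  ∂[2,6,8] = [6,8] − [2,8] + [2,6].
The resulting 27×18 matrix has rank 18, and its Smith normal form has invariant factors (1,1,1,1,1,1,1,1,1,1,1,1,1,1,1,1,1,2).

Now H_k = ker ∂_k / im ∂_{k+1}, so:

  H_0: rank C_0 − rank ∂_1 = 9 − 8 = 1, and the invariant factors of ∂_1 are all 1, so H_0 ≅ Z.
  H_1: rank ker ∂_1 − rank ∂_2 = (27 − 8) − 18 = 1, and ∂_2 has invariant factor 2 > 1, so H_1 ≅ Z × Z/2.
  H_2: rank ker ∂_2 − rank ∂_3 = (18 − 18) − 0 = 0, and there is no ∂_3, so H_2 ≅ 0.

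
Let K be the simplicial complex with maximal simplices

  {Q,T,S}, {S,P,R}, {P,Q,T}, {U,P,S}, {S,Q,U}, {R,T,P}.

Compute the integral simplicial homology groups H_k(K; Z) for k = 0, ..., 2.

H_0 = Z,  H_1 = Z,  H_2 = 0.

K has 6 vertices, 12 edges, 6 triangles.
rank ∂_0 = 0, rank ∂_1 = 5 ⇒ b_0 = 6 − 0 − 5 = 1; all invariant factors of ∂_1 are 1 so no torsion. So H_0 ≅ Z.
rank ∂_1 = 5, rank ∂_2 = 6 ⇒ b_1 = 12 − 5 − 6 = 1; all invariant factors of ∂_2 are 1 so no torsion. So H_1 ≅ Z.
rank ∂_2 = 6, rank ∂_3 = 0 ⇒ b_2 = 6 − 6 − 0 = 0. So H_2 ≅ 0.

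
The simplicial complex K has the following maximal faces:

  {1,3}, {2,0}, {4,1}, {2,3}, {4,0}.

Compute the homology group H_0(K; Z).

Take the total order 0 < 1 < 2 < 3 < 4 on the vertex set. Then K (dimension 1) consists of the simplices:

  0-simplices (5): [0], [1], [2], [3], [4]
  1-simplices (5): [0,2], [0,4], [1,3], [1,4], [2,3]

so the chain groups are C_0 ≅ Z^5, C_1 ≅ Z^5.

The boundary map ∂_1: C_1 → C_0 maps an edge to its endpoints' difference, ∂[p,q] = q − p. For instance
  ∂[1,4] = [4] − [1].
This gives a 5×5 integer matrix of rank 4; reducing to Smith normal form yields diagonal entries (1,1,1,1).

Computing H_k = (kernel of ∂_k) / (image of ∂_{k+1}):

  H_0: rank C_0 − rank ∂_1 = 5 − 4 = 1, and the invariant factors of ∂_1 are all 1, so H_0 = Z.

(K is a triangulation of the circle S^1.)

H_0 = Z.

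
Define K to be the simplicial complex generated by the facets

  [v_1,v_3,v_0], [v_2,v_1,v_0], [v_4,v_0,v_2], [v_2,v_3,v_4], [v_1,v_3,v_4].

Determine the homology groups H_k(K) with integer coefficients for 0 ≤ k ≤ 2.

H_0 = Z,  H_1 = Z,  H_2 = 0.

K has 5 vertices, 10 edges, 5 triangles.
rank ∂_0 = 0, rank ∂_1 = 4 ⇒ b_0 = 5 − 0 − 4 = 1; all invariant factors of ∂_1 are 1 so no torsion. So H_0 ≅ Z.
rank ∂_1 = 4, rank ∂_2 = 5 ⇒ b_1 = 10 − 4 − 5 = 1; all invariant factors of ∂_2 are 1 so no torsion. So H_1 ≅ Z.
rank ∂_2 = 5, rank ∂_3 = 0 ⇒ b_2 = 5 − 5 − 0 = 0. So H_2 ≅ 0.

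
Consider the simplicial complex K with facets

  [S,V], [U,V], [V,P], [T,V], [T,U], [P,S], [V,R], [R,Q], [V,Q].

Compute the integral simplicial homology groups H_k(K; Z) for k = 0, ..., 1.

Fix the vertex order P < Q < R < S < T < U < V and write every simplex with vertices in increasing order. Then dim K = 1 and the simplices of K are:

  0-simplices (7): P, Q, R, S, T, U, V
  1-simplices (9): PS, PV, QR, QV, RV, SV, TU, TV, UV

giving chain groups C_0 ≅ Z^7, C_1 ≅ Z^9.

The boundary map ∂_1: C_1 → C_0 maps an edge to its endpoints' difference, ∂[p,q] = q − p. For instance
  ∂QR = R − Q.
This gives a 7×9 integer matrix of rank 6; reducing to Smith normal form yields diagonal entries (1,1,1,1,1,1).

Reading off H_k = ker ∂_k / im ∂_{k+1}:

  H_0: rank C_0 − rank ∂_1 = 7 − 6 = 1, and the invariant factors of ∂_1 are all 1, so H_0 = Z.
  H_1: rank ker ∂_1 − rank ∂_2 = (9 − 6) − 0 = 3, and there is no ∂_2, so H_1 = Z^3.

(K is a triangulation of a wedge of 3 circles.)

H_0 = Z,  H_1 = Z^3.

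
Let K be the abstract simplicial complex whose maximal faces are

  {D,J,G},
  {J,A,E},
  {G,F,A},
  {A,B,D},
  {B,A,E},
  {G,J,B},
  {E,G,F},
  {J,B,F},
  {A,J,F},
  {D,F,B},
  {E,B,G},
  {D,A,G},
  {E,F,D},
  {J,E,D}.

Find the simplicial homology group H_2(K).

K has 7 vertices, 21 edges, 14 triangles.
rank ∂_2 = 13, rank ∂_3 = 0 ⇒ b_2 = 14 − 13 − 0 = 1. So H_2 ≅ Z.

H_2 ≅ Z.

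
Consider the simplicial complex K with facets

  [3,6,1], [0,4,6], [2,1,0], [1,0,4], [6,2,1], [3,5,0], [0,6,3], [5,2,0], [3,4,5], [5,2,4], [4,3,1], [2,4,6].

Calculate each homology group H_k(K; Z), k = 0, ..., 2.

H_0 = Z,  H_1 = Z/2Z,  H_2 = 0.

We work with the vertex ordering 0 < 1 < 2 < 3 < 4 < 5 < 6. The simplices of K, each written with vertices in increasing order, are:

  0-simplices (7): [0], [1], [2], [3], [4], [5], [6]
  1-simplices (18): [0,1], [0,2], [0,3], [0,4], [0,5], [0,6], [1,2], [1,3], [1,4], [1,6], [2,4], [2,5], [2,6], [3,4], [3,5], [3,6], [4,5], [4,6]
  2-simplices (12): [0,1,2], [0,1,4], [0,2,5], [0,3,5], [0,3,6], [0,4,6], [1,2,6], [1,3,4], [1,3,6], [2,4,5], [2,4,6], [3,4,5]

giving chain groups C_0 ≅ Z^7, C_1 ≅ Z^18, C_2 ≅ Z^12.

∂_1: C_1 → C_0 sends each edge [p,q] (with p < q) to q − p. For instance
  ∂[1,4] = [4] − [1].
The resulting 7×18 matrix has rank 6, and its Smith normal form has invariant factors (1,1,1,1,1,1).

∂_2: C_2 → C_1 maps a triangle to the signed sum of its edges. For instance
  ∂[0,1,2] = [1,2] − [0,2] + [0,1],
  ∂[2,4,5] = [4,5] − [2,5] + [2,4].
This gives a 18×12 integer matrix of rank 12; reducing to Smith normal form yields diagonal entries (1,1,1,1,1,1,1,1,1,1,1,2).

From H_k ≅ ker(∂_k) / im(∂_{k+1}) we obtain:

  H_0: rank C_0 − rank ∂_1 = 7 − 6 = 1, and the invariant factors of ∂_1 are all 1, so H_0 = Z.
  H_1: rank ker ∂_1 − rank ∂_2 = (18 − 6) − 12 = 0, and ∂_2 has invariant factor 2 > 1, so H_1 = Z/2Z.
  H_2: rank ker ∂_2 − rank ∂_3 = (12 − 12) − 0 = 0, and there is no ∂_3, so H_2 = 0.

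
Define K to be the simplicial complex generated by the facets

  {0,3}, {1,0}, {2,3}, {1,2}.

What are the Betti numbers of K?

Order the vertices as 0 < 1 < 2 < 3. Listing each simplex with vertices in this order, K has dimension 1 with simplices:

  0-simplices (4): [0], [1], [2], [3]
  1-simplices (4): [0,1], [0,3], [1,2], [2,3]

giving chain groups C_0 ≅ Z^4, C_1 ≅ Z^4.

Boundary ∂_1: C_1 → C_0 maps an edge to its endpoints' difference, ∂[p,q] = q − p. For instance
  ∂[1,2] = [2] − [1].
The 4×4 boundary matrix has rank 3 and Smith normal form diag(1,1,1).

Now H_k = ker ∂_k / im ∂_{k+1}, so:

  H_0: rank C_0 − rank ∂_1 = 4 − 3 = 1, and the invariant factors of ∂_1 are all 1, so H_0 = Z.
  H_1: rank ker ∂_1 − rank ∂_2 = (4 − 3) − 0 = 1, and there is no ∂_2, so H_1 = Z.

As a check, the Euler characteristic is 4 − 4 = 0, which agrees with 1 − 1 = 0.
(K is a triangulation of the circle S^1.)

Hence the Betti numbers are b_0 = 1, b_1 = 1.

b_0 = 1, b_1 = 1.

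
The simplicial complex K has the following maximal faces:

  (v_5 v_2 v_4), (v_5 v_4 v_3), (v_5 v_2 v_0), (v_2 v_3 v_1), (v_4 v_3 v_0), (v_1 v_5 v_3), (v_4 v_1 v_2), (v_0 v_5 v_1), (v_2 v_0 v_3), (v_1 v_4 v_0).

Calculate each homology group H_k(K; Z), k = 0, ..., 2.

H_0 = Z,  H_1 = Z/2,  H_2 = 0.

Take the total order v_0 < v_1 < v_2 < v_3 < v_4 < v_5 on the vertex set. Then K (dimension 2) consists of the simplices:

  0-simplices (6): [v_0], [v_1], [v_2], [v_3], [v_4], [v_5]
  1-simplices (15): (15 of them)
  2-simplices (10): [v_0,v_1,v_4], [v_0,v_1,v_5], [v_0,v_2,v_3], [v_0,v_2,v_5], [v_0,v_3,v_4], [v_1,v_2,v_3], [v_1,v_2,v_4], [v_1,v_3,v_5], [v_2,v_4,v_5], [v_3,v_4,v_5]

so the chain groups are C_0 ≅ Z^6, C_1 ≅ Z^15, C_2 ≅ Z^10.

∂_1: C_1 → C_0 sends each edge [p,q] (with p < q) to q − p. For instance
  ∂[v_1,v_5] = [v_5] − [v_1].
The 6×15 boundary matrix has rank 5 and Smith normal form diag(1,1,1,1,1).

∂_2: C_2 → C_1 maps a triangle to the signed sum of its edges. For instance
  ∂[v_0,v_3,v_4] = [v_3,v_4] − [v_0,v_4] + [v_0,v_3],
  ∂[v_0,v_1,v_5] = [v_1,v_5] − [v_0,v_5] + [v_0,v_1].
As a 15×10 matrix over Z this has rank 10, with invariant factors (1,1,1,1,1,1,1,1,1,2).

Computing H_k = (kernel of ∂_k) / (image of ∂_{k+1}):

  H_0: rank C_0 − rank ∂_1 = 6 − 5 = 1, and the invariant factors of ∂_1 are all 1, so H_0 = Z.
  H_1: rank ker ∂_1 − rank ∂_2 = (15 − 5) − 10 = 0, and ∂_2 has invariant factor 2 > 1, so H_1 = Z/2.
  H_2: rank ker ∂_2 − rank ∂_3 = (10 − 10) − 0 = 0, and there is no ∂_3, so H_2 = 0.

(K is a triangulation of the real projective plane RP^2.)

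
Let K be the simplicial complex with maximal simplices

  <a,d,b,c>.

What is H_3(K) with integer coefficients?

K has 4 vertices, 6 edges, 4 triangles, 1 3-simplex.
rank ∂_3 = 1, rank ∂_4 = 0 ⇒ b_3 = 1 − 1 − 0 = 0. So H_3 = 0.

H_3 = 0.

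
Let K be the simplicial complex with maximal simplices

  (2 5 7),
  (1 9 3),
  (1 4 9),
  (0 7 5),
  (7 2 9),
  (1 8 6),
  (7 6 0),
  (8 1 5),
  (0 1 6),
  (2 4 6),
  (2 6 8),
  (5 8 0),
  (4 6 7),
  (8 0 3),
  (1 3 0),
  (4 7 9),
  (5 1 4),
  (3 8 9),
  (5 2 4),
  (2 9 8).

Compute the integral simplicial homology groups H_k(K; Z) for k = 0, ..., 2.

Fix the vertex order 0 < 1 < 2 < 3 < 4 < 5 < 6 < 7 < 8 < 9 and write every simplex with vertices in increasing order. Then dim K = 2 and the simplices of K are:

  0-simplices (10): [0], [1], [2], [3], [4], [5], [6], [7], [8], [9]
  1-simplices (30): (30 of them)
  2-simplices (20): (20 of them)

Hence C_0 ≅ Z^10, C_1 ≅ Z^30, C_2 ≅ Z^20.

The boundary map ∂_1: C_1 → C_0 maps an edge to its endpoints' difference, ∂[p,q] = q − p.
The resulting 10×30 matrix has rank 9, and its Smith normal form has invariant factors (1,1,1,1,1,1,1,1,1).

∂_2: C_2 → C_1 acts by ∂[p,q,r] = [q,r] − [p,r] + [p,q]. For instance
  ∂[4,6,7] = [6,7] − [4,7] + [4,6],
  ∂[0,1,3] = [1,3] − [0,3] + [0,1].
The resulting 30×20 matrix has rank 20, and its Smith normal form has invariant factors (1,1,1,1,1,1,1,1,1,1,1,1,1,1,1,1,1,1,1,2).

From H_k ≅ ker(∂_k) / im(∂_{k+1}) we obtain:

  H_0: rank C_0 − rank ∂_1 = 10 − 9 = 1, and the invariant factors of ∂_1 are all 1, so H_0 ≅ Z.
  H_1: rank ker ∂_1 − rank ∂_2 = (30 − 9) − 20 = 1, and ∂_2 has invariant factor 2 > 1, so H_1 ≅ Z ⊕ Z/2.
  H_2: rank ker ∂_2 − rank ∂_3 = (20 − 20) − 0 = 0, and there is no ∂_3, so H_2 ≅ 0.

As a check, the Euler characteristic is 10 − 30 + 20 = 0, which agrees with 1 − 1 + 0 = 0.

H_0 = Z,  H_1 = Z ⊕ Z/2,  H_2 = 0.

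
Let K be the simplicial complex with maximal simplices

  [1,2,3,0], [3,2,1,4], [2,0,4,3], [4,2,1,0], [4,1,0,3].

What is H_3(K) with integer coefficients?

Order the vertices as 0 < 1 < 2 < 3 < 4. Listing each simplex with vertices in this order, K has dimension 3 with simplices:

  0-simplices (5): [0], [1], [2], [3], [4]
  1-simplices (10): [0,1], [0,2], [0,3], [0,4], [1,2], [1,3], [1,4], [2,3], [2,4], [3,4]
  2-simplices (10): [0,1,2], [0,1,3], [0,1,4], [0,2,3], [0,2,4], [0,3,4], [1,2,3], [1,2,4], [1,3,4], [2,3,4]
  3-simplices (5): [0,1,2,3], [0,1,2,4], [0,1,3,4], [0,2,3,4], [1,2,3,4]

Hence C_0 ≅ Z^5, C_1 ≅ Z^10, C_2 ≅ Z^10, C_3 ≅ Z^5.

Boundary ∂_1: C_1 → C_0 is given by ∂[p,q] = [q] − [p]. For instance
  ∂[3,4] = [4] − [3].
As a 5×10 matrix over Z this has rank 4, with invariant factors (1,1,1,1).

∂_2: C_2 → C_1 acts by ∂[p,q,r] = [q,r] − [p,r] + [p,q]. For instance
  ∂[0,2,3] = [2,3] − [0,3] + [0,2],
  ∂[1,2,3] = [2,3] − [1,3] + [1,2].
The resulting 10×10 matrix has rank 6, and its Smith normal form has invariant factors (1,1,1,1,1,1).

The boundary map ∂_3: C_3 → C_2 sends each 3-simplex σ to the alternating sum Σ_i (−1)^i (σ with its i-th vertex removed). For instance
  ∂[0,1,3,4] = [1,3,4] − [0,3,4] + [0,1,4] − [0,1,3],
  ∂[1,2,3,4] = [2,3,4] − [1,3,4] + [1,2,4] − [1,2,3].
As a 10×5 matrix over Z this has rank 4, with invariant factors (1,1,1,1).

From H_k ≅ ker(∂_k) / im(∂_{k+1}) we obtain:

  H_3: rank ker ∂_3 − rank ∂_4 = (5 − 4) − 0 = 1, and there is no ∂_4, so H_3 ≅ Z.

H_3 ≅ Z.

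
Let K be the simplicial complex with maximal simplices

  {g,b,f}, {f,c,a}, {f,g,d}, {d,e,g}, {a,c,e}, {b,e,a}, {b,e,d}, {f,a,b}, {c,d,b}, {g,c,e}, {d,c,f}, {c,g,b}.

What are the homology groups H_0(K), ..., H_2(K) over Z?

H_0 ≅ Z,  H_1 ≅ Z/2Z,  H_2 = 0.

Order the vertices as a < b < c < d < e < f < g. Listing each simplex with vertices in this order, K has dimension 2 with simplices:

  0-simplices (7): a, b, c, d, e, f, g
  1-simplices (18): ab, ac, ae, af, bc, bd, be, bf, bg, cd, ce, cf, cg, de, df, dg, eg, fg
  2-simplices (12): abe, abf, ace, acf, bcd, bcg, bde, bfg, cdf, ceg, deg, dfg

so the chain groups are C_0 ≅ Z^7, C_1 ≅ Z^18, C_2 ≅ Z^12.

Boundary ∂_1: C_1 → C_0 sends each edge [p,q] (with p < q) to q − p. For instance
  ∂cg = g − c.
This gives a 7×18 integer matrix of rank 6; reducing to Smith normal form yields diagonal entries (1,1,1,1,1,1).

Boundary ∂_2: C_2 → C_1 maps a triangle to the signed sum of its edges. For instance
  ∂cdf = df − cf + cd,
  ∂bfg = fg − bg + bf.
The 18×12 boundary matrix has rank 12 and Smith normal form diag(1,1,1,1,1,1,1,1,1,1,1,2).

From H_k ≅ ker(∂_k) / im(∂_{k+1}) we obtain:

  H_0: rank C_0 − rank ∂_1 = 7 − 6 = 1, and the invariant factors of ∂_1 are all 1, so H_0 ≅ Z.
  H_1: rank ker ∂_1 − rank ∂_2 = (18 − 6) − 12 = 0, and ∂_2 has invariant factor 2 > 1, so H_1 ≅ Z/2Z.
  H_2: rank ker ∂_2 − rank ∂_3 = (12 − 12) − 0 = 0, and there is no ∂_3, so H_2 ≅ 0.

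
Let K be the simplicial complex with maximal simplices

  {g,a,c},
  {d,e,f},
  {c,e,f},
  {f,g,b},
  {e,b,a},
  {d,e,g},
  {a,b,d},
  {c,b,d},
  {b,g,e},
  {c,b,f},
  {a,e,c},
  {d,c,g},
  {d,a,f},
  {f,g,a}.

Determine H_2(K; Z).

H_2 = Z.

K has 7 vertices, 21 edges, 14 triangles.
rank ∂_2 = 13, rank ∂_3 = 0 ⇒ b_2 = 14 − 13 − 0 = 1. So H_2 = Z.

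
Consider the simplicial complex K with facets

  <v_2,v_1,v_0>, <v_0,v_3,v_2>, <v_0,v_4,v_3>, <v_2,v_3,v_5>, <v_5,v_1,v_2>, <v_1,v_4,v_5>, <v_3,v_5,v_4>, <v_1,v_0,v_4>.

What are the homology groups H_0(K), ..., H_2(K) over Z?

Take the total order v_0 < v_1 < v_2 < v_3 < v_4 < v_5 on the vertex set. Then K (dimension 2) consists of the simplices:

  0-simplices (6): [v_0], [v_1], [v_2], [v_3], [v_4], [v_5]
  1-simplices (12): [v_0,v_1], [v_0,v_2], [v_0,v_3], [v_0,v_4], [v_1,v_2], [v_1,v_4], [v_1,v_5], [v_2,v_3], [v_2,v_5], [v_3,v_4], [v_3,v_5], [v_4,v_5]
  2-simplices (8): [v_0,v_1,v_2], [v_0,v_1,v_4], [v_0,v_2,v_3], [v_0,v_3,v_4], [v_1,v_2,v_5], [v_1,v_4,v_5], [v_2,v_3,v_5], [v_3,v_4,v_5]

Hence C_0 ≅ Z^6, C_1 ≅ Z^12, C_2 ≅ Z^8.

∂_1: C_1 → C_0 is given by ∂[p,q] = [q] − [p].
The resulting 6×12 matrix has rank 5, and its Smith normal form has invariant factors (1,1,1,1,1).

∂_2: C_2 → C_1 sends each 2-simplex [p,q,r] to [q,r] − [p,r] + [p,q]. For instance
  ∂[v_2,v_3,v_5] = [v_3,v_5] − [v_2,v_5] + [v_2,v_3],
  ∂[v_0,v_1,v_4] = [v_1,v_4] − [v_0,v_4] + [v_0,v_1].
This gives a 12×8 integer matrix of rank 7; reducing to Smith normal form yields diagonal entries (1,1,1,1,1,1,1).

Now H_k = ker ∂_k / im ∂_{k+1}, so:

  H_0: rank C_0 − rank ∂_1 = 6 − 5 = 1, and the invariant factors of ∂_1 are all 1, so H_0 ≅ Z.
  H_1: rank ker ∂_1 − rank ∂_2 = (12 − 5) − 7 = 0, and the invariant factors of ∂_2 are all 1, so H_1 ≅ 0.
  H_2: rank ker ∂_2 − rank ∂_3 = (8 − 7) − 0 = 1, and there is no ∂_3, so H_2 ≅ Z.

As a check, the Euler characteristic is 6 − 12 + 8 = 2, which agrees with 1 − 0 + 1 = 2.

H_0 = Z,  H_1 = 0,  H_2 = Z.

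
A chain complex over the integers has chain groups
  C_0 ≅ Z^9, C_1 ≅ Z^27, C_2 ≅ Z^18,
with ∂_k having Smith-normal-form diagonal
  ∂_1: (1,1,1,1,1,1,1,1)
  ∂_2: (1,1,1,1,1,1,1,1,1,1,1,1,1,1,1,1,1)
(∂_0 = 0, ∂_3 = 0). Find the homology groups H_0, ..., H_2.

H_0 = Z,  H_1 = Z^2,  H_2 = Z.

H_0: b_0 = 9 − 0 − 8 = 1; torsion from ∂_1 factors > 1: none. So H_0 = Z.
H_1: b_1 = 27 − 8 − 17 = 2; torsion from ∂_2 factors > 1: none. So H_1 = Z^2.
H_2: b_2 = 18 − 17 − 0 = 1; torsion from ∂_3 factors > 1: none. So H_2 = Z.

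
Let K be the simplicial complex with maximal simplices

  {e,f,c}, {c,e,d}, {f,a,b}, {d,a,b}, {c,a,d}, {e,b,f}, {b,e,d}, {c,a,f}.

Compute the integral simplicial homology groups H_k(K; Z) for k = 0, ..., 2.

H_0 = Z,  H_1 = 0,  H_2 = Z.

Fix the vertex order a < b < c < d < e < f and write every simplex with vertices in increasing order. Then dim K = 2 and the simplices of K are:

  0-simplices (6): a, b, c, d, e, f
  1-simplices (12): ab, ac, ad, af, bd, be, bf, cd, ce, cf, de, ef
  2-simplices (8): abd, abf, acd, acf, bde, bef, cde, cef

giving chain groups C_0 ≅ Z^6, C_1 ≅ Z^12, C_2 ≅ Z^8.

Boundary ∂_1: C_1 → C_0 maps an edge to its endpoints' difference, ∂[p,q] = q − p. For instance
  ∂ad = d − a.
The resulting 6×12 matrix has rank 5, and its Smith normal form has invariant factors (1,1,1,1,1).

The boundary map ∂_2: C_2 → C_1 maps a triangle to the signed sum of its edges. For instance
  ∂acf = cf − af + ac,
  ∂cde = de − ce + cd.
The resulting 12×8 matrix has rank 7, and its Smith normal form has invariant factors (1,1,1,1,1,1,1).

Computing H_k = (kernel of ∂_k) / (image of ∂_{k+1}):

  H_0: rank C_0 − rank ∂_1 = 6 − 5 = 1, and the invariant factors of ∂_1 are all 1, so H_0 = Z.
  H_1: rank ker ∂_1 − rank ∂_2 = (12 − 5) − 7 = 0, and the invariant factors of ∂_2 are all 1, so H_1 = 0.
  H_2: rank ker ∂_2 − rank ∂_3 = (8 − 7) − 0 = 1, and there is no ∂_3, so H_2 = Z.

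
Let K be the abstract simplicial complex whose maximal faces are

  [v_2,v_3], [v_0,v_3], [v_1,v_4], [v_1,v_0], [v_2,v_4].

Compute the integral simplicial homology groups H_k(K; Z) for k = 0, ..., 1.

H_0 = Z,  H_1 = Z.

K has 5 vertices, 5 edges.
rank ∂_0 = 0, rank ∂_1 = 4 ⇒ b_0 = 5 − 0 − 4 = 1; all invariant factors of ∂_1 are 1 so no torsion. So H_0 = Z.
rank ∂_1 = 4, rank ∂_2 = 0 ⇒ b_1 = 5 − 4 − 0 = 1. So H_1 = Z.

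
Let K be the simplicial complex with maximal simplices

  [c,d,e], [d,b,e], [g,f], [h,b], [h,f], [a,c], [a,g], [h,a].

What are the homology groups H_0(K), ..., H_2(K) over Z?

H_0 ≅ Z,  H_1 ≅ Z^2,  H_2 = 0.

Take the total order a < b < c < d < e < f < g < h on the vertex set. Then K (dimension 2) consists of the simplices:

  0-simplices (8): a, b, c, d, e, f, g, h
  1-simplices (11): ac, ag, ah, bd, be, bh, cd, ce, de, fg, fh
  2-simplices (2): bde, cde

giving chain groups C_0 ≅ Z^8, C_1 ≅ Z^11, C_2 ≅ Z^2.

The boundary map ∂_1: C_1 → C_0 is given by ∂[p,q] = [q] − [p].
The resulting 8×11 matrix has rank 7, and its Smith normal form has invariant factors (1,1,1,1,1,1,1).

Boundary ∂_2: C_2 → C_1 maps a triangle to the signed sum of its edges. For instance
  ∂bde = de − be + bd,
  ∂cde = de − ce + cd.
As a 11×2 matrix over Z this has rank 2, with invariant factors (1,1).

Now H_k = ker ∂_k / im ∂_{k+1}, so:

  H_0: rank C_0 − rank ∂_1 = 8 − 7 = 1, and the invariant factors of ∂_1 are all 1, so H_0 ≅ Z.
  H_1: rank ker ∂_1 − rank ∂_2 = (11 − 7) − 2 = 2, and the invariant factors of ∂_2 are all 1, so H_1 ≅ Z^2.
  H_2: rank ker ∂_2 − rank ∂_3 = (2 − 2) − 0 = 0, and there is no ∂_3, so H_2 ≅ 0.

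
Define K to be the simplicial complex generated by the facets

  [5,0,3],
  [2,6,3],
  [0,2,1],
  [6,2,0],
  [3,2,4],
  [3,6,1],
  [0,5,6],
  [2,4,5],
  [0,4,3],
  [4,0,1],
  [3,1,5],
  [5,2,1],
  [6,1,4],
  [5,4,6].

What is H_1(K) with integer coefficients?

H_1 = Z^2.

Take the total order 0 < 1 < 2 < 3 < 4 < 5 < 6 on the vertex set. Then K (dimension 2) consists of the simplices:

  0-simplices (7): [0], [1], [2], [3], [4], [5], [6]
  1-simplices (21): [0,1], [0,2], [0,3], [0,4], [0,5], [0,6], [1,2], [1,3], [1,4], [1,5], [1,6], [2,3], [2,4], [2,5], [2,6], [3,4], [3,5], [3,6], [4,5], [4,6], [5,6]
  2-simplices (14): [0,1,2], [0,1,4], [0,2,6], [0,3,4], [0,3,5], [0,5,6], [1,2,5], [1,3,5], [1,3,6], [1,4,6], [2,3,4], [2,3,6], [2,4,5], [4,5,6]

giving chain groups C_0 ≅ Z^7, C_1 ≅ Z^21, C_2 ≅ Z^14.

Boundary ∂_1: C_1 → C_0 sends each edge [p,q] (with p < q) to q − p. For instance
  ∂[4,5] = [5] − [4].
As a 7×21 matrix over Z this has rank 6, with invariant factors (1,1,1,1,1,1).

∂_2: C_2 → C_1 sends each 2-simplex [p,q,r] to [q,r] − [p,r] + [p,q]. For instance
  ∂[0,3,4] = [3,4] − [0,4] + [0,3],
  ∂[1,2,5] = [2,5] − [1,5] + [1,2].
As a 21×14 matrix over Z this has rank 13, with invariant factors (1,1,1,1,1,1,1,1,1,1,1,1,1).

From H_k ≅ ker(∂_k) / im(∂_{k+1}) we obtain:

  H_1: rank ker ∂_1 − rank ∂_2 = (21 − 6) − 13 = 2, and the invariant factors of ∂_2 are all 1, so H_1 = Z^2.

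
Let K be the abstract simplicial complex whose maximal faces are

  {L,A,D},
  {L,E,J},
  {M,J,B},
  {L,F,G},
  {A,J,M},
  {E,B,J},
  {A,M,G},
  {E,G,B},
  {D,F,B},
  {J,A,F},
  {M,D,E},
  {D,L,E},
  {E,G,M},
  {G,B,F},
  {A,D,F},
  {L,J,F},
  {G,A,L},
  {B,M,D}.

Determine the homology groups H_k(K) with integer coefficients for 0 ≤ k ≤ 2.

H_0 ≅ Z,  H_1 ≅ Z ⊕ Z/2Z,  H_2 = 0.

Order the vertices as A < B < D < E < F < G < J < L < M. Listing each simplex with vertices in this order, K has dimension 2 with simplices:

  0-simplices (9): A, B, D, E, F, G, J, L, M
  1-simplices (27): AD, AF, AG, AJ, AL, AM, BD, BE, BF, BG, BJ, BM, DE, DF, DL, DM, EG, EJ, EL, EM, FG, FJ, FL, GL, GM, JL, JM
  2-simplices (18): ADF, ADL, AFJ, AGL, AGM, AJM, BDF, BDM, BEG, BEJ, BFG, BJM, DEL, DEM, EGM, EJL, FGL, FJL

giving chain groups C_0 ≅ Z^9, C_1 ≅ Z^27, C_2 ≅ Z^18.

Boundary ∂_1: C_1 → C_0 is given by ∂[p,q] = [q] − [p]. For instance
  ∂BG = G − B.
The resulting 9×27 matrix has rank 8, and its Smith normal form has invariant factors (1,1,1,1,1,1,1,1).

Boundary ∂_2: C_2 → C_1 maps a triangle to the signed sum of its edges. For instance
  ∂DEL = EL − DL + DE,
  ∂FJL = JL − FL + FJ.
As a 27×18 matrix over Z this has rank 18, with invariant factors (1,1,1,1,1,1,1,1,1,1,1,1,1,1,1,1,1,2).

Now H_k = ker ∂_k / im ∂_{k+1}, so:

  H_0: rank C_0 − rank ∂_1 = 9 − 8 = 1, and the invariant factors of ∂_1 are all 1, so H_0 ≅ Z.
  H_1: rank ker ∂_1 − rank ∂_2 = (27 − 8) − 18 = 1, and ∂_2 has invariant factor 2 > 1, so H_1 ≅ Z ⊕ Z/2Z.
  H_2: rank ker ∂_2 − rank ∂_3 = (18 − 18) − 0 = 0, and there is no ∂_3, so H_2 ≅ 0.

As a check, the Euler characteristic is 9 − 27 + 18 = 0, which agrees with 1 − 1 + 0 = 0.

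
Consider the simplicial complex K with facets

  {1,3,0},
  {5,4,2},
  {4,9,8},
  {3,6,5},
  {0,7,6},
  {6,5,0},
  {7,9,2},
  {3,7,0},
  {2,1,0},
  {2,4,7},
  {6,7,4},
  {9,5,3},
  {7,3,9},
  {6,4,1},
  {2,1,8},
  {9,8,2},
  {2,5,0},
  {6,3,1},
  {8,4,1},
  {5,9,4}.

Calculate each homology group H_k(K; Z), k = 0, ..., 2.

K has 10 vertices, 30 edges, 20 triangles.
rank ∂_0 = 0, rank ∂_1 = 9 ⇒ b_0 = 10 − 0 − 9 = 1; all invariant factors of ∂_1 are 1 so no torsion. So H_0 ≅ Z.
rank ∂_1 = 9, rank ∂_2 = 20 ⇒ b_1 = 30 − 9 − 20 = 1; ∂_2 has invariant factor(s) [2] giving torsion. So H_1 ≅ Z × Z/2.
rank ∂_2 = 20, rank ∂_3 = 0 ⇒ b_2 = 20 − 20 − 0 = 0. So H_2 ≅ 0.

H_0 = Z,  H_1 = Z × Z/2,  H_2 = 0.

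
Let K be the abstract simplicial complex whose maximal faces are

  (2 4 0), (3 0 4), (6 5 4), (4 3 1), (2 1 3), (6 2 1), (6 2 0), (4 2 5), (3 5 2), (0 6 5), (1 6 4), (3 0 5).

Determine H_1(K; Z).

Take the total order 0 < 1 < 2 < 3 < 4 < 5 < 6 on the vertex set. Then K (dimension 2) consists of the simplices:

  0-simplices (7): [0], [1], [2], [3], [4], [5], [6]
  1-simplices (18): [0,2], [0,3], [0,4], [0,5], [0,6], [1,2], [1,3], [1,4], [1,6], [2,3], [2,4], [2,5], [2,6], [3,4], [3,5], [4,5], [4,6], [5,6]
  2-simplices (12): [0,2,4], [0,2,6], [0,3,4], [0,3,5], [0,5,6], [1,2,3], [1,2,6], [1,3,4], [1,4,6], [2,3,5], [2,4,5], [4,5,6]

Hence C_0 ≅ Z^7, C_1 ≅ Z^18, C_2 ≅ Z^12.

Boundary ∂_1: C_1 → C_0 sends each edge [p,q] (with p < q) to q − p. For instance
  ∂[1,6] = [6] − [1].
The resulting 7×18 matrix has rank 6, and its Smith normal form has invariant factors (1,1,1,1,1,1).

∂_2: C_2 → C_1 maps a triangle to the signed sum of its edges. For instance
  ∂[2,3,5] = [3,5] − [2,5] + [2,3],
  ∂[0,3,5] = [3,5] − [0,5] + [0,3].
The resulting 18×12 matrix has rank 12, and its Smith normal form has invariant factors (1,1,1,1,1,1,1,1,1,1,1,2).

Now H_k = ker ∂_k / im ∂_{k+1}, so:

  H_1: rank ker ∂_1 − rank ∂_2 = (18 − 6) − 12 = 0, and ∂_2 has invariant factor 2 > 1, so H_1 = Z_2.

(K is a triangulation of the real projective plane RP^2.)

H_1 = Z_2.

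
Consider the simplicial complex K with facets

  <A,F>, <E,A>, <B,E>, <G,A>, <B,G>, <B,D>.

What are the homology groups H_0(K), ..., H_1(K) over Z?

H_0 ≅ Z,  H_1 ≅ Z.

Take the total order A < B < D < E < F < G on the vertex set. Then K (dimension 1) consists of the simplices:

  0-simplices (6): A, B, D, E, F, G
  1-simplices (6): AE, AF, AG, BD, BE, BG

Hence C_0 ≅ Z^6, C_1 ≅ Z^6.

The boundary map ∂_1: C_1 → C_0 maps an edge to its endpoints' difference, ∂[p,q] = q − p.
The 6×6 boundary matrix has rank 5 and Smith normal form diag(1,1,1,1,1).

Computing H_k = (kernel of ∂_k) / (image of ∂_{k+1}):

  H_0: rank C_0 − rank ∂_1 = 6 − 5 = 1, and the invariant factors of ∂_1 are all 1, so H_0 = Z.
  H_1: rank ker ∂_1 − rank ∂_2 = (6 − 5) − 0 = 1, and there is no ∂_2, so H_1 = Z.

As a check, the Euler characteristic is 6 − 6 = 0, which agrees with 1 − 1 = 0.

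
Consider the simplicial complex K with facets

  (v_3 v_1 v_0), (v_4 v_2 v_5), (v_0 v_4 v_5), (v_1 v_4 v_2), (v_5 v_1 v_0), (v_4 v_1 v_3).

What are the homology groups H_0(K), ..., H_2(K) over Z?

Order the vertices as v_0 < v_1 < v_2 < v_3 < v_4 < v_5. Listing each simplex with vertices in this order, K has dimension 2 with simplices:

  0-simplices (6): [v_0], [v_1], [v_2], [v_3], [v_4], [v_5]
  1-simplices (12): [v_0,v_1], [v_0,v_3], [v_0,v_4], [v_0,v_5], [v_1,v_2], [v_1,v_3], [v_1,v_4], [v_1,v_5], [v_2,v_4], [v_2,v_5], [v_3,v_4], [v_4,v_5]
  2-simplices (6): [v_0,v_1,v_3], [v_0,v_1,v_5], [v_0,v_4,v_5], [v_1,v_2,v_4], [v_1,v_3,v_4], [v_2,v_4,v_5]

Hence C_0 ≅ Z^6, C_1 ≅ Z^12, C_2 ≅ Z^6.

∂_1: C_1 → C_0 maps an edge to its endpoints' difference, ∂[p,q] = q − p.
The resulting 6×12 matrix has rank 5, and its Smith normal form has invariant factors (1,1,1,1,1).

∂_2: C_2 → C_1 acts by ∂[p,q,r] = [q,r] − [p,r] + [p,q]. For instance
  ∂[v_0,v_4,v_5] = [v_4,v_5] − [v_0,v_5] + [v_0,v_4],
  ∂[v_0,v_1,v_5] = [v_1,v_5] − [v_0,v_5] + [v_0,v_1].
As a 12×6 matrix over Z this has rank 6, with invariant factors (1,1,1,1,1,1).

Now H_k = ker ∂_k / im ∂_{k+1}, so:

  H_0: rank C_0 − rank ∂_1 = 6 − 5 = 1, and the invariant factors of ∂_1 are all 1, so H_0 ≅ Z.
  H_1: rank ker ∂_1 − rank ∂_2 = (12 − 5) − 6 = 1, and the invariant factors of ∂_2 are all 1, so H_1 ≅ Z.
  H_2: rank ker ∂_2 − rank ∂_3 = (6 − 6) − 0 = 0, and there is no ∂_3, so H_2 ≅ 0.

H_0 ≅ Z,  H_1 ≅ Z,  H_2 = 0.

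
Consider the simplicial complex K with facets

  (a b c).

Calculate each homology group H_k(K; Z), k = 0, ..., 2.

H_0 = Z,  H_1 = 0,  H_2 = 0.

Take the total order a < b < c on the vertex set. Then K (dimension 2) consists of the simplices:

  0-simplices (3): a, b, c
  1-simplices (3): ab, ac, bc
  2-simplices (1): abc

so the chain groups are C_0 ≅ Z^3, C_1 ≅ Z^3, C_2 ≅ Z^1.

The boundary map ∂_1: C_1 → C_0 maps an edge to its endpoints' difference, ∂[p,q] = q − p. For instance
  ∂bc = c − b.
This gives a 3×3 integer matrix of rank 2; reducing to Smith normal form yields diagonal entries (1,1).

Boundary ∂_2: C_2 → C_1 acts by ∂[p,q,r] = [q,r] − [p,r] + [p,q]. For instance
  ∂abc = bc − ac + ab.
This gives a 3×1 integer matrix of rank 1; reducing to Smith normal form yields diagonal entries (1).

Computing H_k = (kernel of ∂_k) / (image of ∂_{k+1}):

  H_0: rank C_0 − rank ∂_1 = 3 − 2 = 1, and the invariant factors of ∂_1 are all 1, so H_0 = Z.
  H_1: rank ker ∂_1 − rank ∂_2 = (3 − 2) − 1 = 0, and the invariant factors of ∂_2 are all 1, so H_1 = 0.
  H_2: rank ker ∂_2 − rank ∂_3 = (1 − 1) − 0 = 0, and there is no ∂_3, so H_2 = 0.

(K is a triangulation of the 2-simplex.)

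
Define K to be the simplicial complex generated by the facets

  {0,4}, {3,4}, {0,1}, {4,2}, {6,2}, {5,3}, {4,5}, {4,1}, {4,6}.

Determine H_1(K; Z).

We work with the vertex ordering 0 < 1 < 2 < 3 < 4 < 5 < 6. The simplices of K, each written with vertices in increasing order, are:

  0-simplices (7): [0], [1], [2], [3], [4], [5], [6]
  1-simplices (9): [0,1], [0,4], [1,4], [2,4], [2,6], [3,4], [3,5], [4,5], [4,6]

so the chain groups are C_0 ≅ Z^7, C_1 ≅ Z^9.

Boundary ∂_1: C_1 → C_0 is given by ∂[p,q] = [q] − [p]. For instance
  ∂[0,1] = [1] − [0].
The resulting 7×9 matrix has rank 6, and its Smith normal form has invariant factors (1,1,1,1,1,1).

From H_k ≅ ker(∂_k) / im(∂_{k+1}) we obtain:

  H_1: rank ker ∂_1 − rank ∂_2 = (9 − 6) − 0 = 3, and there is no ∂_2, so H_1 ≅ Z^3.

H_1 = Z^3.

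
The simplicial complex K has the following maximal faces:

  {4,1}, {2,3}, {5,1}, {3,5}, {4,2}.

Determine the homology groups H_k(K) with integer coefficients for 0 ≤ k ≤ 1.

Order the vertices as 1 < 2 < 3 < 4 < 5. Listing each simplex with vertices in this order, K has dimension 1 with simplices:

  0-simplices (5): [1], [2], [3], [4], [5]
  1-simplices (5): [1,4], [1,5], [2,3], [2,4], [3,5]

giving chain groups C_0 ≅ Z^5, C_1 ≅ Z^5.

Boundary ∂_1: C_1 → C_0 is given by ∂[p,q] = [q] − [p]. For instance
  ∂[3,5] = [5] − [3].
The resulting 5×5 matrix has rank 4, and its Smith normal form has invariant factors (1,1,1,1).

Reading off H_k = ker ∂_k / im ∂_{k+1}:

  H_0: rank C_0 − rank ∂_1 = 5 − 4 = 1, and the invariant factors of ∂_1 are all 1, so H_0 ≅ Z.
  H_1: rank ker ∂_1 − rank ∂_2 = (5 − 4) − 0 = 1, and there is no ∂_2, so H_1 ≅ Z.

(K is a triangulation of the circle S^1.)

H_0 ≅ Z,  H_1 ≅ Z.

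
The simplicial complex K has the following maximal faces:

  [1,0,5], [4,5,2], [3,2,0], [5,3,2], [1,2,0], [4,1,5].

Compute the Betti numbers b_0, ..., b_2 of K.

b_0 = 1, b_1 = 1, b_2 = 0.

Fix the vertex order 0 < 1 < 2 < 3 < 4 < 5 and write every simplex with vertices in increasing order. Then dim K = 2 and the simplices of K are:

  0-simplices (6): [0], [1], [2], [3], [4], [5]
  1-simplices (12): [0,1], [0,2], [0,3], [0,5], [1,2], [1,4], [1,5], [2,3], [2,4], [2,5], [3,5], [4,5]
  2-simplices (6): [0,1,2], [0,1,5], [0,2,3], [1,4,5], [2,3,5], [2,4,5]

giving chain groups C_0 ≅ Z^6, C_1 ≅ Z^12, C_2 ≅ Z^6.

Boundary ∂_1: C_1 → C_0 maps an edge to its endpoints' difference, ∂[p,q] = q − p. For instance
  ∂[0,5] = [5] − [0].
As a 6×12 matrix over Z this has rank 5, with invariant factors (1,1,1,1,1).

Boundary ∂_2: C_2 → C_1 maps a triangle to the signed sum of its edges. For instance
  ∂[1,4,5] = [4,5] − [1,5] + [1,4],
  ∂[2,3,5] = [3,5] − [2,5] + [2,3].
The resulting 12×6 matrix has rank 6, and its Smith normal form has invariant factors (1,1,1,1,1,1).

Computing H_k = (kernel of ∂_k) / (image of ∂_{k+1}):

  H_0: rank C_0 − rank ∂_1 = 6 − 5 = 1, and the invariant factors of ∂_1 are all 1, so H_0 ≅ Z.
  H_1: rank ker ∂_1 − rank ∂_2 = (12 − 5) − 6 = 1, and the invariant factors of ∂_2 are all 1, so H_1 ≅ Z.
  H_2: rank ker ∂_2 − rank ∂_3 = (6 − 6) − 0 = 0, and there is no ∂_3, so H_2 ≅ 0.

As a check, the Euler characteristic is 6 − 12 + 6 = 0, which agrees with 1 − 1 + 0 = 0.
(K is a triangulation of the cylinder S^1 x I.)

Hence the Betti numbers are b_0 = 1, b_1 = 1, b_2 = 0.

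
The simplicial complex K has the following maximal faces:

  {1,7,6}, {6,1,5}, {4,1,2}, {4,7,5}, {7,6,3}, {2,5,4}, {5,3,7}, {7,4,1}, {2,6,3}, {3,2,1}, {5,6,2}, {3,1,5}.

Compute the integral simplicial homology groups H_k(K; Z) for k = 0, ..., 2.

H_0 ≅ Z,  H_1 ≅ Z/2,  H_2 = 0.

Take the total order 1 < 2 < 3 < 4 < 5 < 6 < 7 on the vertex set. Then K (dimension 2) consists of the simplices:

  0-simplices (7): [1], [2], [3], [4], [5], [6], [7]
  1-simplices (18): [1,2], [1,3], [1,4], [1,5], [1,6], [1,7], [2,3], [2,4], [2,5], [2,6], [3,5], [3,6], [3,7], [4,5], [4,7], [5,6], [5,7], [6,7]
  2-simplices (12): [1,2,3], [1,2,4], [1,3,5], [1,4,7], [1,5,6], [1,6,7], [2,3,6], [2,4,5], [2,5,6], [3,5,7], [3,6,7], [4,5,7]

giving chain groups C_0 ≅ Z^7, C_1 ≅ Z^18, C_2 ≅ Z^12.

The boundary map ∂_1: C_1 → C_0 is given by ∂[p,q] = [q] − [p].
As a 7×18 matrix over Z this has rank 6, with invariant factors (1,1,1,1,1,1).

∂_2: C_2 → C_1 acts by ∂[p,q,r] = [q,r] − [p,r] + [p,q]. For instance
  ∂[1,5,6] = [5,6] − [1,6] + [1,5],
  ∂[4,5,7] = [5,7] − [4,7] + [4,5].
This gives a 18×12 integer matrix of rank 12; reducing to Smith normal form yields diagonal entries (1,1,1,1,1,1,1,1,1,1,1,2).

Now H_k = ker ∂_k / im ∂_{k+1}, so:

  H_0: rank C_0 − rank ∂_1 = 7 − 6 = 1, and the invariant factors of ∂_1 are all 1, so H_0 = Z.
  H_1: rank ker ∂_1 − rank ∂_2 = (18 − 6) − 12 = 0, and ∂_2 has invariant factor 2 > 1, so H_1 = Z/2.
  H_2: rank ker ∂_2 − rank ∂_3 = (12 − 12) − 0 = 0, and there is no ∂_3, so H_2 = 0.

As a check, the Euler characteristic is 7 − 18 + 12 = 1, which agrees with 1 − 0 + 0 = 1.
(K is a triangulation of the real projective plane RP^2.)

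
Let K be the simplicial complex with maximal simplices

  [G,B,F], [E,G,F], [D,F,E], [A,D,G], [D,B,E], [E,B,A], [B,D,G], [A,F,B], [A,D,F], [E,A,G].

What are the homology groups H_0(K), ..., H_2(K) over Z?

Take the total order A < B < D < E < F < G on the vertex set. Then K (dimension 2) consists of the simplices:

  0-simplices (6): A, B, D, E, F, G
  1-simplices (15): AB, AD, AE, AF, AG, BD, BE, BF, BG, DE, DF, DG, EF, EG, FG
  2-simplices (10): ABE, ABF, ADF, ADG, AEG, BDE, BDG, BFG, DEF, EFG

giving chain groups C_0 ≅ Z^6, C_1 ≅ Z^15, C_2 ≅ Z^10.

∂_1: C_1 → C_0 maps an edge to its endpoints' difference, ∂[p,q] = q − p. For instance
  ∂EG = G − E.
The resulting 6×15 matrix has rank 5, and its Smith normal form has invariant factors (1,1,1,1,1).

The boundary map ∂_2: C_2 → C_1 sends each 2-simplex [p,q,r] to [q,r] − [p,r] + [p,q]. For instance
  ∂ABE = BE − AE + AB,
  ∂DEF = EF − DF + DE.
The resulting 15×10 matrix has rank 10, and its Smith normal form has invariant factors (1,1,1,1,1,1,1,1,1,2).

From H_k ≅ ker(∂_k) / im(∂_{k+1}) we obtain:

  H_0: rank C_0 − rank ∂_1 = 6 − 5 = 1, and the invariant factors of ∂_1 are all 1, so H_0 = Z.
  H_1: rank ker ∂_1 − rank ∂_2 = (15 − 5) − 10 = 0, and ∂_2 has invariant factor 2 > 1, so H_1 = Z/2.
  H_2: rank ker ∂_2 − rank ∂_3 = (10 − 10) − 0 = 0, and there is no ∂_3, so H_2 = 0.

H_0 = Z,  H_1 = Z/2,  H_2 = 0.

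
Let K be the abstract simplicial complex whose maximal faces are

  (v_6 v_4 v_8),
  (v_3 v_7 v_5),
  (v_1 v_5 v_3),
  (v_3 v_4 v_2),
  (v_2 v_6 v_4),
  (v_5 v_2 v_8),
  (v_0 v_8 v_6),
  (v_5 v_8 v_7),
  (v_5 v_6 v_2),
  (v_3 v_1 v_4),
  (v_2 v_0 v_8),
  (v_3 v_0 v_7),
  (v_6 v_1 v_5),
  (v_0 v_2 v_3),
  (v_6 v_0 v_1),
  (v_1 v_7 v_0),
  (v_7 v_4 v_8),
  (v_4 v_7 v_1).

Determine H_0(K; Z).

H_0 = Z.

Take the total order v_0 < v_1 < v_2 < v_3 < v_4 < v_5 < v_6 < v_7 < v_8 on the vertex set. Then K (dimension 2) consists of the simplices:

  0-simplices (9): [v_0], [v_1], [v_2], [v_3], [v_4], [v_5], [v_6], [v_7], [v_8]
  1-simplices (27): (27 of them)
  2-simplices (18): (18 of them)

Hence C_0 ≅ Z^9, C_1 ≅ Z^27, C_2 ≅ Z^18.

The boundary map ∂_1: C_1 → C_0 sends each edge [p,q] (with p < q) to q − p. For instance
  ∂[v_0,v_7] = [v_7] − [v_0].
The resulting 9×27 matrix has rank 8, and its Smith normal form has invariant factors (1,1,1,1,1,1,1,1).

∂_2: C_2 → C_1 maps a triangle to the signed sum of its edges. For instance
  ∂[v_0,v_3,v_7] = [v_3,v_7] − [v_0,v_7] + [v_0,v_3],
  ∂[v_2,v_4,v_6] = [v_4,v_6] − [v_2,v_6] + [v_2,v_4].
The 27×18 boundary matrix has rank 18 and Smith normal form diag(1,1,1,1,1,1,1,1,1,1,1,1,1,1,1,1,1,2).

From H_k ≅ ker(∂_k) / im(∂_{k+1}) we obtain:

  H_0: rank C_0 − rank ∂_1 = 9 − 8 = 1, and the invariant factors of ∂_1 are all 1, so H_0 = Z.

(K is a triangulation of the Klein bottle.)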